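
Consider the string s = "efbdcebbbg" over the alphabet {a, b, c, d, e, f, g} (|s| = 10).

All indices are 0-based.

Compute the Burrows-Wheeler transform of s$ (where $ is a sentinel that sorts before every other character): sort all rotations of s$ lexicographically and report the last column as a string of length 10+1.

rank  rotation     last
    0  $efbdcebbbg  g
    1  bbbg$efbdce  e
    2  bbg$efbdceb  b
    3  bdcebbbg$ef  f
    4  bg$efbdcebb  b
    5  cebbbg$efbd  d
    6  dcebbbg$efb  b
    7  ebbbg$efbdc  c
    8  efbdcebbbg$  $
    9  fbdcebbbg$e  e
   10  g$efbdcebbb  b

gebfbdbc$eb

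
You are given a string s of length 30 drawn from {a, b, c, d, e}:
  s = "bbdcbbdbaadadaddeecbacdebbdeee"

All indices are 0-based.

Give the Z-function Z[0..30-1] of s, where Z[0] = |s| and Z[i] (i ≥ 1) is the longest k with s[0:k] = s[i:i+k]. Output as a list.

[30, 1, 0, 0, 3, 1, 0, 1, 0, 0, 0, 0, 0, 0, 0, 0, 0, 0, 0, 1, 0, 0, 0, 0, 3, 1, 0, 0, 0, 0]

Z[0]=30
i=1: fresh scan; Z[1]=1 grow→box=[1,2)
i=2: fresh scan; Z[2]=0
i=3: fresh scan; Z[3]=0
i=4: fresh scan; Z[4]=3 grow→box=[4,7)
i=5: min(r-i=2, Z[1]=1)=1; Z[5]=1
i=6: min(r-i=1, Z[2]=0)=0; Z[6]=0
i=7: fresh scan; Z[7]=1 grow→box=[7,8)
i=8: fresh scan; Z[8]=0
i=9: fresh scan; Z[9]=0
i=10: fresh scan; Z[10]=0
i=11: fresh scan; Z[11]=0
i=12: fresh scan; Z[12]=0
i=13: fresh scan; Z[13]=0
i=14: fresh scan; Z[14]=0
i=15: fresh scan; Z[15]=0
i=16: fresh scan; Z[16]=0
i=17: fresh scan; Z[17]=0
i=18: fresh scan; Z[18]=0
i=19: fresh scan; Z[19]=1 grow→box=[19,20)
i=20: fresh scan; Z[20]=0
i=21: fresh scan; Z[21]=0
i=22: fresh scan; Z[22]=0
i=23: fresh scan; Z[23]=0
i=24: fresh scan; Z[24]=3 grow→box=[24,27)
i=25: min(r-i=2, Z[1]=1)=1; Z[25]=1
i=26: min(r-i=1, Z[2]=0)=0; Z[26]=0
i=27: fresh scan; Z[27]=0
i=28: fresh scan; Z[28]=0
i=29: fresh scan; Z[29]=0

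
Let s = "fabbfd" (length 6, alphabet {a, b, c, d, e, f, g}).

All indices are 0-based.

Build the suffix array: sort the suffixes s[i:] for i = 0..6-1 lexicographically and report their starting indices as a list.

[1, 2, 3, 5, 0, 4]

rank | idx | suffix
   0 |   1 | abbfd
   1 |   2 | bbfd
   2 |   3 | bfd
   3 |   5 | d
   4 |   0 | fabbfd
   5 |   4 | fd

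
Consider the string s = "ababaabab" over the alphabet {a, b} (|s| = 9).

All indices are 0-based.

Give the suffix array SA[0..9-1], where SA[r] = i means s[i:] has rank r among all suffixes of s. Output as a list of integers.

[4, 7, 2, 5, 0, 8, 3, 6, 1]

sorted suffixes:
  #0 SA[0]=4  'aabab'
  #1 SA[1]=7  'ab'
  #2 SA[2]=2  'abaabab'
  #3 SA[3]=5  'abab'
  #4 SA[4]=0  'ababaabab'
  #5 SA[5]=8  'b'
  #6 SA[6]=3  'baabab'
  #7 SA[7]=6  'bab'
  #8 SA[8]=1  'babaabab'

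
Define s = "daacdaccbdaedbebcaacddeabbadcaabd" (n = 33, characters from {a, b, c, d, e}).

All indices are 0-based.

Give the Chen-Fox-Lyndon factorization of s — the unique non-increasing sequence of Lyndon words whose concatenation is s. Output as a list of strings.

emit factor 1: 'd' (i=0, period=1)
emit factor 2: 'aacdaccbdaedbebcaacddeabbadc' (i=1, period=28)
emit factor 3: 'aabd' (i=29, period=4)

["d", "aacdaccbdaedbebcaacddeabbadc", "aabd"]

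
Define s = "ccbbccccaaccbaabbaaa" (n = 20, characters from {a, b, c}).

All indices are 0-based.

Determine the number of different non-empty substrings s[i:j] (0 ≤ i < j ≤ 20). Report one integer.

180

rank | idx | suffix
   0 |  19 | a
   1 |  18 | aa
   2 |  17 | aaa
   3 |  13 | aabbaaa
   4 |   8 | aaccbaabbaaa
   5 |  14 | abbaaa
   6 |   9 | accbaabbaaa
   7 |  16 | baaa
   8 |  12 | baabbaaa
   9 |  15 | bbaaa
  10 |   2 | bbccccaaccbaabbaaa
  11 |   3 | bccccaaccbaabbaaa
  12 |   7 | caaccbaabbaaa
  13 |  11 | cbaabbaaa
  14 |   1 | cbbccccaaccbaabbaaa
  15 |   6 | ccaaccbaabbaaa
  16 |  10 | ccbaabbaaa
  17 |   0 | ccbbccccaaccbaabbaaa
  18 |   5 | cccaaccbaabbaaa
  19 |   4 | ccccaaccbaabbaaa

SA = [19, 18, 17, 13, 8, 14, 9, 16, 12, 15, 2, 3, 7, 11, 1, 6, 10, 0, 5, 4]
i: (SA[i-1],SA[i]) lcp shared
  1: (19,18) 1 'a'
  2: (18,17) 2 'aa'
  3: (17,13) 2 'aa'
  4: (13,8) 2 'aa'
  5: (8,14) 1 'a'
  6: (14,9) 1 'a'
  7: (9,16) 0 ''
  8: (16,12) 3 'baa'
  9: (12,15) 1 'b'
  10: (15,2) 2 'bb'
  11: (2,3) 1 'b'
  12: (3,7) 0 ''
  13: (7,11) 1 'c'
  14: (11,1) 2 'cb'
  15: (1,6) 1 'c'
  16: (6,10) 2 'cc'
  17: (10,0) 3 'ccb'
  18: (0,5) 2 'cc'
  19: (5,4) 3 'ccc'

n(n+1)/2 = 20·21/2 = 210
Σ LCP = 0 + 1 + 2 + 2 + 2 + 1 + 1 + 0 + 3 + 1 + 2 + 1 + 0 + 1 + 2 + 1 + 2 + 3 + 2 + 3 = 30
distinct = 210 − 30 = 180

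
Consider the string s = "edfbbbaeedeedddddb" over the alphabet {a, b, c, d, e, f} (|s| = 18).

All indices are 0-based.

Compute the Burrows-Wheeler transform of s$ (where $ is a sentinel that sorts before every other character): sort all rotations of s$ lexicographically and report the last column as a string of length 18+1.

rank  rotation             last
    0  $edfbbbaeedeedddddb  b
    1  aeedeedddddb$edfbbb  b
    2  b$edfbbbaeedeeddddd  d
    3  baeedeedddddb$edfbb  b
    4  bbaeedeedddddb$edfb  b
    5  bbbaeedeedddddb$edf  f
    6  db$edfbbbaeedeedddd  d
    7  ddb$edfbbbaeedeeddd  d
    8  dddb$edfbbbaeedeedd  d
    9  ddddb$edfbbbaeedeed  d
   10  dddddb$edfbbbaeedee  e
   11  deedddddb$edfbbbaee  e
   12  dfbbbaeedeedddddb$e  e
   13  edddddb$edfbbbaeede  e
   14  edeedddddb$edfbbbae  e
   15  edfbbbaeedeedddddb$  $
   16  eedddddb$edfbbbaeed  d
   17  eedeedddddb$edfbbba  a
   18  fbbbaeedeedddddb$ed  d

bbdbbfddddeeeee$dad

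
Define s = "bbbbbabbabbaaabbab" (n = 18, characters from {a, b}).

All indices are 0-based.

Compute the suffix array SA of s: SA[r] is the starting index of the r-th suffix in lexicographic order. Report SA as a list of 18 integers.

rank→(start, suffix):
  0 → (11, 'aaabbab')
  1 → (12, 'aabbab')
  2 → (16, 'ab')
  3 → (8, 'abbaaabbab')
  4 → (13, 'abbab')
  5 → (5, 'abbabbaaabbab')
  6 → (17, 'b')
  7 → (10, 'baaabbab')
  8 → (15, 'bab')
  9 → (7, 'babbaaabbab')
  10 → (4, 'babbabbaaabbab')
  11 → (9, 'bbaaabbab')
  12 → (14, 'bbab')
  13 → (6, 'bbabbaaabbab')
  14 → (3, 'bbabbabbaaabbab')
  15 → (2, 'bbbabbabbaaabbab')
  16 → (1, 'bbbbabbabbaaabbab')
  17 → (0, 'bbbbbabbabbaaabbab')

[11, 12, 16, 8, 13, 5, 17, 10, 15, 7, 4, 9, 14, 6, 3, 2, 1, 0]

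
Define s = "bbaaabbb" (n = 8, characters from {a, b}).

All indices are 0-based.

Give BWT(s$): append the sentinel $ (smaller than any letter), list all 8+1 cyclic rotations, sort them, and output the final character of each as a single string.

rank  rotation   last
    0  $bbaaabbb  b
    1  aaabbb$bb  b
    2  aabbb$bba  a
    3  abbb$bbaa  a
    4  b$bbaaabb  b
    5  baaabbb$b  b
    6  bb$bbaaab  b
    7  bbaaabbb$  $
    8  bbb$bbaaa  a

bbaabbb$a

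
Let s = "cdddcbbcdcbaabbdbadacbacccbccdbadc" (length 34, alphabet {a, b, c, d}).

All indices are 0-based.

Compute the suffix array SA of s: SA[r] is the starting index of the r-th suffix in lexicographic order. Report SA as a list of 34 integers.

sorted suffixes:
  #0 SA[0]=11  'aabbdbadacbacccbccdbadc'
  #1 SA[1]=12  'abbdbadacbacccbccdbadc'
  #2 SA[2]=19  'acbacccbccdbadc'
  #3 SA[3]=22  'acccbccdbadc'
  #4 SA[4]=17  'adacbacccbccdbadc'
  #5 SA[5]=31  'adc'
  #6 SA[6]=10  'baabbdbadacbacccbccdbadc'
  #7 SA[7]=21  'bacccbccdbadc'
  #8 SA[8]=16  'badacbacccbccdbadc'
  #9 SA[9]=30  'badc'
  #10 SA[10]=5  'bbcdcbaabbdbadacbacccbccdbadc'
  #11 SA[11]=13  'bbdbadacbacccbccdbadc'
  #12 SA[12]=26  'bccdbadc'
  #13 SA[13]=6  'bcdcbaabbdbadacbacccbccdbadc'
  #14 SA[14]=14  'bdbadacbacccbccdbadc'
  #15 SA[15]=33  'c'
  #16 SA[16]=9  'cbaabbdbadacbacccbccdbadc'
  #17 SA[17]=20  'cbacccbccdbadc'
  #18 SA[18]=4  'cbbcdcbaabbdbadacbacccbccdbadc'
  #19 SA[19]=25  'cbccdbadc'
  #20 SA[20]=24  'ccbccdbadc'
  #21 SA[21]=23  'cccbccdbadc'
  #22 SA[22]=27  'ccdbadc'
  #23 SA[23]=28  'cdbadc'
  #24 SA[24]=7  'cdcbaabbdbadacbacccbccdbadc'
  #25 SA[25]=0  'cdddcbbcdcbaabbdbadacbacccbccdbadc'
  #26 SA[26]=18  'dacbacccbccdbadc'
  #27 SA[27]=15  'dbadacbacccbccdbadc'
  #28 SA[28]=29  'dbadc'
  #29 SA[29]=32  'dc'
  #30 SA[30]=8  'dcbaabbdbadacbacccbccdbadc'
  #31 SA[31]=3  'dcbbcdcbaabbdbadacbacccbccdbadc'
  #32 SA[32]=2  'ddcbbcdcbaabbdbadacbacccbccdbadc'
  #33 SA[33]=1  'dddcbbcdcbaabbdbadacbacccbccdbadc'

[11, 12, 19, 22, 17, 31, 10, 21, 16, 30, 5, 13, 26, 6, 14, 33, 9, 20, 4, 25, 24, 23, 27, 28, 7, 0, 18, 15, 29, 32, 8, 3, 2, 1]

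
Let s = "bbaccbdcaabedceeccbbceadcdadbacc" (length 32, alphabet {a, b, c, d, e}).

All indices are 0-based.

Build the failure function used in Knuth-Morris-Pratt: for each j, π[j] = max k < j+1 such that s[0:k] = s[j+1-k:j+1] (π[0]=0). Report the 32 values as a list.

π[0] = 0
j=1 s[j]='b': π[1]=1 (border 'b')
j=2 s[j]='a': k: 1→0; π[2]=0 (border '')
j=3 s[j]='c': π[3]=0 (border '')
j=4 s[j]='c': π[4]=0 (border '')
j=5 s[j]='b': π[5]=1 (border 'b')
j=6 s[j]='d': k: 1→0; π[6]=0 (border '')
j=7 s[j]='c': π[7]=0 (border '')
j=8 s[j]='a': π[8]=0 (border '')
j=9 s[j]='a': π[9]=0 (border '')
j=10 s[j]='b': π[10]=1 (border 'b')
j=11 s[j]='e': k: 1→0; π[11]=0 (border '')
j=12 s[j]='d': π[12]=0 (border '')
j=13 s[j]='c': π[13]=0 (border '')
j=14 s[j]='e': π[14]=0 (border '')
j=15 s[j]='e': π[15]=0 (border '')
j=16 s[j]='c': π[16]=0 (border '')
j=17 s[j]='c': π[17]=0 (border '')
j=18 s[j]='b': π[18]=1 (border 'b')
j=19 s[j]='b': π[19]=2 (border 'bb')
j=20 s[j]='c': k: 2→1→0; π[20]=0 (border '')
j=21 s[j]='e': π[21]=0 (border '')
j=22 s[j]='a': π[22]=0 (border '')
j=23 s[j]='d': π[23]=0 (border '')
j=24 s[j]='c': π[24]=0 (border '')
j=25 s[j]='d': π[25]=0 (border '')
j=26 s[j]='a': π[26]=0 (border '')
j=27 s[j]='d': π[27]=0 (border '')
j=28 s[j]='b': π[28]=1 (border 'b')
j=29 s[j]='a': k: 1→0; π[29]=0 (border '')
j=30 s[j]='c': π[30]=0 (border '')
j=31 s[j]='c': π[31]=0 (border '')

[0, 1, 0, 0, 0, 1, 0, 0, 0, 0, 1, 0, 0, 0, 0, 0, 0, 0, 1, 2, 0, 0, 0, 0, 0, 0, 0, 0, 1, 0, 0, 0]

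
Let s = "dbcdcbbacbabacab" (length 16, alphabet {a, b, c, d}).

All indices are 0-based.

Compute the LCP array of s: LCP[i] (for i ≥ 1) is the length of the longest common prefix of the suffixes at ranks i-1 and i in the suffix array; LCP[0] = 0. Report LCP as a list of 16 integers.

rank | idx | suffix
   0 |  14 | ab
   1 |  10 | abacab
   2 |  12 | acab
   3 |   7 | acbabacab
   4 |  15 | b
   5 |   9 | babacab
   6 |  11 | bacab
   7 |   6 | bacbabacab
   8 |   5 | bbacbabacab
   9 |   1 | bcdcbbacbabacab
  10 |  13 | cab
  11 |   8 | cbabacab
  12 |   4 | cbbacbabacab
  13 |   2 | cdcbbacbabacab
  14 |   0 | dbcdcbbacbabacab
  15 |   3 | dcbbacbabacab

SA = [14, 10, 12, 7, 15, 9, 11, 6, 5, 1, 13, 8, 4, 2, 0, 3]
i: (SA[i-1],SA[i]) lcp shared
  1: (14,10) 2 'ab'
  2: (10,12) 1 'a'
  3: (12,7) 2 'ac'
  4: (7,15) 0 ''
  5: (15,9) 1 'b'
  6: (9,11) 2 'ba'
  7: (11,6) 3 'bac'
  8: (6,5) 1 'b'
  9: (5,1) 1 'b'
  10: (1,13) 0 ''
  11: (13,8) 1 'c'
  12: (8,4) 2 'cb'
  13: (4,2) 1 'c'
  14: (2,0) 0 ''
  15: (0,3) 1 'd'

[0, 2, 1, 2, 0, 1, 2, 3, 1, 1, 0, 1, 2, 1, 0, 1]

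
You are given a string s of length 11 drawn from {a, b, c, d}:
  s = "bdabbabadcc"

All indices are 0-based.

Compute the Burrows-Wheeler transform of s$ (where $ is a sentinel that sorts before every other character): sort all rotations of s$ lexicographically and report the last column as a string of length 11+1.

cbdbbaa$cdba

rank  rotation      last
    0  $bdabbabadcc  c
    1  abadcc$bdabb  b
    2  abbabadcc$bd  d
    3  adcc$bdabbab  b
    4  babadcc$bdab  b
    5  badcc$bdabba  a
    6  bbabadcc$bda  a
    7  bdabbabadcc$  $
    8  c$bdabbabadc  c
    9  cc$bdabbabad  d
   10  dabbabadcc$b  b
   11  dcc$bdabbaba  a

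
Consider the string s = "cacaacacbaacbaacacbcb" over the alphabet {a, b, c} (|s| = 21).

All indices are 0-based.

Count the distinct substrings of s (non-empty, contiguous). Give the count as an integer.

rank→(start, suffix):
  0 → (3, 'aacacbaacbaacacbcb')
  1 → (13, 'aacacbcb')
  2 → (9, 'aacbaacacbcb')
  3 → (1, 'acaacacbaacbaacacbcb')
  4 → (4, 'acacbaacbaacacbcb')
  5 → (14, 'acacbcb')
  6 → (10, 'acbaacacbcb')
  7 → (6, 'acbaacbaacacbcb')
  8 → (16, 'acbcb')
  9 → (20, 'b')
  10 → (12, 'baacacbcb')
  11 → (8, 'baacbaacacbcb')
  12 → (18, 'bcb')
  13 → (2, 'caacacbaacbaacacbcb')
  14 → (0, 'cacaacacbaacbaacacbcb')
  15 → (5, 'cacbaacbaacacbcb')
  16 → (15, 'cacbcb')
  17 → (19, 'cb')
  18 → (11, 'cbaacacbcb')
  19 → (7, 'cbaacbaacacbcb')
  20 → (17, 'cbcb')

SA = [3, 13, 9, 1, 4, 14, 10, 6, 16, 20, 12, 8, 18, 2, 0, 5, 15, 19, 11, 7, 17]
rank  pair      lcp
   1  s[3:],s[13:]  6  'aacacb'
   2  s[13:],s[9:]  3  'aac'
   3  s[9:],s[1:]  1  'a'
   4  s[1:],s[4:]  3  'aca'
   5  s[4:],s[14:]  5  'acacb'
   6  s[14:],s[10:]  2  'ac'
   7  s[10:],s[6:]  6  'acbaac'
   8  s[6:],s[16:]  3  'acb'
   9  s[16:],s[20:]  0  ''
  10  s[20:],s[12:]  1  'b'
  11  s[12:],s[8:]  4  'baac'
  12  s[8:],s[18:]  1  'b'
  13  s[18:],s[2:]  0  ''
  14  s[2:],s[0:]  2  'ca'
  15  s[0:],s[5:]  3  'cac'
  16  s[5:],s[15:]  4  'cacb'
  17  s[15:],s[19:]  1  'c'
  18  s[19:],s[11:]  2  'cb'
  19  s[11:],s[7:]  5  'cbaac'
  20  s[7:],s[17:]  2  'cb'

n(n+1)/2 = 21·22/2 = 231
Σ LCP = 0 + 6 + 3 + 1 + 3 + 5 + 2 + 6 + 3 + 0 + 1 + 4 + 1 + 0 + 2 + 3 + 4 + 1 + 2 + 5 + 2 = 54
distinct = 231 − 54 = 177

177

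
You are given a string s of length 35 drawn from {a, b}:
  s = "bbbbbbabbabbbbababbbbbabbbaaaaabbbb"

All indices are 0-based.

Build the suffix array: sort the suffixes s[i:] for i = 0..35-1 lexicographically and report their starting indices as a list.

rank→(start, suffix):
  0 → (26, 'aaaaabbbb')
  1 → (27, 'aaaabbbb')
  2 → (28, 'aaabbbb')
  3 → (29, 'aabbbb')
  4 → (14, 'ababbbbbabbbaaaaabbbb')
  5 → (6, 'abbabbbbababbbbbabbbaaaaabbbb')
  6 → (22, 'abbbaaaaabbbb')
  7 → (30, 'abbbb')
  8 → (9, 'abbbbababbbbbabbbaaaaabbbb')
  9 → (16, 'abbbbbabbbaaaaabbbb')
  10 → (34, 'b')
  11 → (25, 'baaaaabbbb')
  12 → (13, 'bababbbbbabbbaaaaabbbb')
  13 → (5, 'babbabbbbababbbbbabbbaaaaabbbb')
  14 → (21, 'babbbaaaaabbbb')
  15 → (8, 'babbbbababbbbbabbbaaaaabbbb')
  16 → (15, 'babbbbbabbbaaaaabbbb')
  17 → (33, 'bb')
  18 → (24, 'bbaaaaabbbb')
  19 → (12, 'bbababbbbbabbbaaaaabbbb')
  20 → (4, 'bbabbabbbbababbbbbabbbaaaaabbbb')
  21 → (20, 'bbabbbaaaaabbbb')
  22 → (7, 'bbabbbbababbbbbabbbaaaaabbbb')
  23 → (32, 'bbb')
  24 → (23, 'bbbaaaaabbbb')
  25 → (11, 'bbbababbbbbabbbaaaaabbbb')
  26 → (3, 'bbbabbabbbbababbbbbabbbaaaaabbbb')
  27 → (19, 'bbbabbbaaaaabbbb')
  28 → (31, 'bbbb')
  29 → (10, 'bbbbababbbbbabbbaaaaabbbb')
  30 → (2, 'bbbbabbabbbbababbbbbabbbaaaaabbbb')
  31 → (18, 'bbbbabbbaaaaabbbb')
  32 → (1, 'bbbbbabbabbbbababbbbbabbbaaaaabbbb')
  33 → (17, 'bbbbbabbbaaaaabbbb')
  34 → (0, 'bbbbbbabbabbbbababbbbbabbbaaaaabbbb')

[26, 27, 28, 29, 14, 6, 22, 30, 9, 16, 34, 25, 13, 5, 21, 8, 15, 33, 24, 12, 4, 20, 7, 32, 23, 11, 3, 19, 31, 10, 2, 18, 1, 17, 0]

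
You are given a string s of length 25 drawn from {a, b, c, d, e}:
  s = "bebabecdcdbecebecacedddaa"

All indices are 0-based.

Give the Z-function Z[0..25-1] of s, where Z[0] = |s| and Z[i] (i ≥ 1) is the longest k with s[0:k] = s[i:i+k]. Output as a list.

Z[0]=25
i=1: outside box; Z[1]=0
i=2: outside box; Z[2]=1 scan→box=[2,3)
i=3: outside box; Z[3]=0
i=4: outside box; Z[4]=2 scan→box=[4,6)
i=5: min(r-i=1, Z[1]=0)=0; Z[5]=0
i=6: outside box; Z[6]=0
i=7: outside box; Z[7]=0
i=8: outside box; Z[8]=0
i=9: outside box; Z[9]=0
i=10: outside box; Z[10]=2 scan→box=[10,12)
i=11: min(r-i=1, Z[1]=0)=0; Z[11]=0
i=12: outside box; Z[12]=0
i=13: outside box; Z[13]=0
i=14: outside box; Z[14]=2 scan→box=[14,16)
i=15: min(r-i=1, Z[1]=0)=0; Z[15]=0
i=16: outside box; Z[16]=0
i=17: outside box; Z[17]=0
i=18: outside box; Z[18]=0
i=19: outside box; Z[19]=0
i=20: outside box; Z[20]=0
i=21: outside box; Z[21]=0
i=22: outside box; Z[22]=0
i=23: outside box; Z[23]=0
i=24: outside box; Z[24]=0

[25, 0, 1, 0, 2, 0, 0, 0, 0, 0, 2, 0, 0, 0, 2, 0, 0, 0, 0, 0, 0, 0, 0, 0, 0]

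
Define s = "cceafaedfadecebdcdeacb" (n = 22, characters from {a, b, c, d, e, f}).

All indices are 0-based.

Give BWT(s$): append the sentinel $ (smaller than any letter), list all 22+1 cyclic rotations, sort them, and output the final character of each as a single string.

rank  rotation                 last
    0  $cceafaedfadecebdcdeacb  b
    1  acb$cceafaedfadecebdcde  e
    2  adecebdcdeacb$cceafaedf  f
    3  aedfadecebdcdeacb$cceaf  f
    4  afaedfadecebdcdeacb$cce  e
    5  b$cceafaedfadecebdcdeac  c
    6  bdcdeacb$cceafaedfadece  e
    7  cb$cceafaedfadecebdcdea  a
    8  cceafaedfadecebdcdeacb$  $
    9  cdeacb$cceafaedfadecebd  d
   10  ceafaedfadecebdcdeacb$c  c
   11  cebdcdeacb$cceafaedfade  e
   12  dcdeacb$cceafaedfadeceb  b
   13  deacb$cceafaedfadecebdc  c
   14  decebdcdeacb$cceafaedfa  a
   15  dfadecebdcdeacb$cceafae  e
   16  eacb$cceafaedfadecebdcd  d
   17  eafaedfadecebdcdeacb$cc  c
   18  ebdcdeacb$cceafaedfadec  c
   19  ecebdcdeacb$cceafaedfad  d
   20  edfadecebdcdeacb$cceafa  a
   21  fadecebdcdeacb$cceafaed  d
   22  faedfadecebdcdeacb$ccea  a

beffecea$dcebcaedccdada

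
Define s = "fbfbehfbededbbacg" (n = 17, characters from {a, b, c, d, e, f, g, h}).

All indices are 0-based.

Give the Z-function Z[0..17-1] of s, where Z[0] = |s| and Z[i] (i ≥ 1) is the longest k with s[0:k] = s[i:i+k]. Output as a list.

[17, 0, 2, 0, 0, 0, 2, 0, 0, 0, 0, 0, 0, 0, 0, 0, 0]

Z[0]=17
i=1: i≥r, start 0; Z[1]=0
i=2: i≥r, start 0; Z[2]=2 extend→box=[2,4)
i=3: min(r-i=1, Z[1]=0)=0; Z[3]=0
i=4: i≥r, start 0; Z[4]=0
i=5: i≥r, start 0; Z[5]=0
i=6: i≥r, start 0; Z[6]=2 extend→box=[6,8)
i=7: min(r-i=1, Z[1]=0)=0; Z[7]=0
i=8: i≥r, start 0; Z[8]=0
i=9: i≥r, start 0; Z[9]=0
i=10: i≥r, start 0; Z[10]=0
i=11: i≥r, start 0; Z[11]=0
i=12: i≥r, start 0; Z[12]=0
i=13: i≥r, start 0; Z[13]=0
i=14: i≥r, start 0; Z[14]=0
i=15: i≥r, start 0; Z[15]=0
i=16: i≥r, start 0; Z[16]=0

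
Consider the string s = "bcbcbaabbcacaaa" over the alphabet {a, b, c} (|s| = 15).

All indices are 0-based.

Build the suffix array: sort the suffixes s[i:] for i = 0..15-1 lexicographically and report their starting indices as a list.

sorted suffixes:
  #0 SA[0]=14  'a'
  #1 SA[1]=13  'aa'
  #2 SA[2]=12  'aaa'
  #3 SA[3]=5  'aabbcacaaa'
  #4 SA[4]=6  'abbcacaaa'
  #5 SA[5]=10  'acaaa'
  #6 SA[6]=4  'baabbcacaaa'
  #7 SA[7]=7  'bbcacaaa'
  #8 SA[8]=8  'bcacaaa'
  #9 SA[9]=2  'bcbaabbcacaaa'
  #10 SA[10]=0  'bcbcbaabbcacaaa'
  #11 SA[11]=11  'caaa'
  #12 SA[12]=9  'cacaaa'
  #13 SA[13]=3  'cbaabbcacaaa'
  #14 SA[14]=1  'cbcbaabbcacaaa'

[14, 13, 12, 5, 6, 10, 4, 7, 8, 2, 0, 11, 9, 3, 1]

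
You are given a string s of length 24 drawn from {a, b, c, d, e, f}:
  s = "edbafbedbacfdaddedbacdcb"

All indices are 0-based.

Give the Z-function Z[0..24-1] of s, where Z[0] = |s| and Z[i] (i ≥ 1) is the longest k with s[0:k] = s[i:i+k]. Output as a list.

[24, 0, 0, 0, 0, 0, 4, 0, 0, 0, 0, 0, 0, 0, 0, 0, 4, 0, 0, 0, 0, 0, 0, 0]

Z[0]=24
i=1: i≥r, start 0; Z[1]=0
i=2: i≥r, start 0; Z[2]=0
i=3: i≥r, start 0; Z[3]=0
i=4: i≥r, start 0; Z[4]=0
i=5: i≥r, start 0; Z[5]=0
i=6: i≥r, start 0; Z[6]=4 grow→box=[6,10)
i=7: min(r-i=3, Z[1]=0)=0; Z[7]=0
i=8: min(r-i=2, Z[2]=0)=0; Z[8]=0
i=9: min(r-i=1, Z[3]=0)=0; Z[9]=0
i=10: i≥r, start 0; Z[10]=0
i=11: i≥r, start 0; Z[11]=0
i=12: i≥r, start 0; Z[12]=0
i=13: i≥r, start 0; Z[13]=0
i=14: i≥r, start 0; Z[14]=0
i=15: i≥r, start 0; Z[15]=0
i=16: i≥r, start 0; Z[16]=4 grow→box=[16,20)
i=17: min(r-i=3, Z[1]=0)=0; Z[17]=0
i=18: min(r-i=2, Z[2]=0)=0; Z[18]=0
i=19: min(r-i=1, Z[3]=0)=0; Z[19]=0
i=20: i≥r, start 0; Z[20]=0
i=21: i≥r, start 0; Z[21]=0
i=22: i≥r, start 0; Z[22]=0
i=23: i≥r, start 0; Z[23]=0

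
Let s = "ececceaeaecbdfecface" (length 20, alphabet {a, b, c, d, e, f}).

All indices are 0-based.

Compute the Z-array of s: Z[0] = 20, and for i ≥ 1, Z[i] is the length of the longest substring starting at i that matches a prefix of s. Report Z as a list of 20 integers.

[20, 0, 2, 0, 0, 1, 0, 1, 0, 2, 0, 0, 0, 0, 2, 0, 0, 0, 0, 1]

Z[0]=20
i=1: outside box; Z[1]=0
i=2: outside box; Z[2]=2 grow→box=[2,4)
i=3: min(r-i=1, Z[1]=0)=0; Z[3]=0
i=4: outside box; Z[4]=0
i=5: outside box; Z[5]=1 grow→box=[5,6)
i=6: outside box; Z[6]=0
i=7: outside box; Z[7]=1 grow→box=[7,8)
i=8: outside box; Z[8]=0
i=9: outside box; Z[9]=2 grow→box=[9,11)
i=10: min(r-i=1, Z[1]=0)=0; Z[10]=0
i=11: outside box; Z[11]=0
i=12: outside box; Z[12]=0
i=13: outside box; Z[13]=0
i=14: outside box; Z[14]=2 grow→box=[14,16)
i=15: min(r-i=1, Z[1]=0)=0; Z[15]=0
i=16: outside box; Z[16]=0
i=17: outside box; Z[17]=0
i=18: outside box; Z[18]=0
i=19: outside box; Z[19]=1 grow→box=[19,20)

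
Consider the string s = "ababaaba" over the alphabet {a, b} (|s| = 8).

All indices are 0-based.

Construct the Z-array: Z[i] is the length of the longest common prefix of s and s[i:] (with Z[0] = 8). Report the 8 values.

Z[0]=8
i=1: fresh scan; Z[1]=0
i=2: fresh scan; Z[2]=3 scan→box=[2,5)
i=3: min(r-i=2, Z[1]=0)=0; Z[3]=0
i=4: min(r-i=1, Z[2]=3)=1; Z[4]=1
i=5: fresh scan; Z[5]=3 scan→box=[5,8)
i=6: min(r-i=2, Z[1]=0)=0; Z[6]=0
i=7: min(r-i=1, Z[2]=3)=1; Z[7]=1

[8, 0, 3, 0, 1, 3, 0, 1]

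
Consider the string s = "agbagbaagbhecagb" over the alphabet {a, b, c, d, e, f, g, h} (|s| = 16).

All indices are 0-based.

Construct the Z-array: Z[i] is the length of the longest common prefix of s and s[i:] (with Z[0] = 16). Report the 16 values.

[16, 0, 0, 4, 0, 0, 1, 3, 0, 0, 0, 0, 0, 3, 0, 0]

Z[0]=16
i=1: fresh scan; Z[1]=0
i=2: fresh scan; Z[2]=0
i=3: fresh scan; Z[3]=4 extend→box=[3,7)
i=4: min(r-i=3, Z[1]=0)=0; Z[4]=0
i=5: min(r-i=2, Z[2]=0)=0; Z[5]=0
i=6: min(r-i=1, Z[3]=4)=1; Z[6]=1
i=7: fresh scan; Z[7]=3 extend→box=[7,10)
i=8: min(r-i=2, Z[1]=0)=0; Z[8]=0
i=9: min(r-i=1, Z[2]=0)=0; Z[9]=0
i=10: fresh scan; Z[10]=0
i=11: fresh scan; Z[11]=0
i=12: fresh scan; Z[12]=0
i=13: fresh scan; Z[13]=3 extend→box=[13,16)
i=14: min(r-i=2, Z[1]=0)=0; Z[14]=0
i=15: min(r-i=1, Z[2]=0)=0; Z[15]=0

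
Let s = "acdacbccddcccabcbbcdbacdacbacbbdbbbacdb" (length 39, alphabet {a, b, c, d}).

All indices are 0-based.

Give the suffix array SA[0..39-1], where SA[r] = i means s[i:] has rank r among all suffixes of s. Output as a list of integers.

[13, 24, 27, 3, 21, 0, 35, 38, 26, 20, 34, 33, 32, 16, 29, 14, 5, 17, 30, 12, 25, 15, 28, 4, 11, 10, 6, 22, 1, 36, 18, 7, 23, 2, 37, 19, 31, 9, 8]

sorted suffixes:
  #0 SA[0]=13  'abcbbcdbacdacbacbbdbbbacdb'
  #1 SA[1]=24  'acbacbbdbbbacdb'
  #2 SA[2]=27  'acbbdbbbacdb'
  #3 SA[3]=3  'acbccddcccabcbbcdbacdacbacbbdbbbacdb'
  #4 SA[4]=21  'acdacbacbbdbbbacdb'
  #5 SA[5]=0  'acdacbccddcccabcbbcdbacdacbacbbdbbbacdb'
  #6 SA[6]=35  'acdb'
  #7 SA[7]=38  'b'
  #8 SA[8]=26  'bacbbdbbbacdb'
  #9 SA[9]=20  'bacdacbacbbdbbbacdb'
  #10 SA[10]=34  'bacdb'
  #11 SA[11]=33  'bbacdb'
  #12 SA[12]=32  'bbbacdb'
  #13 SA[13]=16  'bbcdbacdacbacbbdbbbacdb'
  #14 SA[14]=29  'bbdbbbacdb'
  #15 SA[15]=14  'bcbbcdbacdacbacbbdbbbacdb'
  #16 SA[16]=5  'bccddcccabcbbcdbacdacbacbbdbbbacdb'
  #17 SA[17]=17  'bcdbacdacbacbbdbbbacdb'
  #18 SA[18]=30  'bdbbbacdb'
  #19 SA[19]=12  'cabcbbcdbacdacbacbbdbbbacdb'
  #20 SA[20]=25  'cbacbbdbbbacdb'
  #21 SA[21]=15  'cbbcdbacdacbacbbdbbbacdb'
  #22 SA[22]=28  'cbbdbbbacdb'
  #23 SA[23]=4  'cbccddcccabcbbcdbacdacbacbbdbbbacdb'
  #24 SA[24]=11  'ccabcbbcdbacdacbacbbdbbbacdb'
  #25 SA[25]=10  'cccabcbbcdbacdacbacbbdbbbacdb'
  #26 SA[26]=6  'ccddcccabcbbcdbacdacbacbbdbbbacdb'
  #27 SA[27]=22  'cdacbacbbdbbbacdb'
  #28 SA[28]=1  'cdacbccddcccabcbbcdbacdacbacbbdbbbacdb'
  #29 SA[29]=36  'cdb'
  #30 SA[30]=18  'cdbacdacbacbbdbbbacdb'
  #31 SA[31]=7  'cddcccabcbbcdbacdacbacbbdbbbacdb'
  #32 SA[32]=23  'dacbacbbdbbbacdb'
  #33 SA[33]=2  'dacbccddcccabcbbcdbacdacbacbbdbbbacdb'
  #34 SA[34]=37  'db'
  #35 SA[35]=19  'dbacdacbacbbdbbbacdb'
  #36 SA[36]=31  'dbbbacdb'
  #37 SA[37]=9  'dcccabcbbcdbacdacbacbbdbbbacdb'
  #38 SA[38]=8  'ddcccabcbbcdbacdacbacbbdbbbacdb'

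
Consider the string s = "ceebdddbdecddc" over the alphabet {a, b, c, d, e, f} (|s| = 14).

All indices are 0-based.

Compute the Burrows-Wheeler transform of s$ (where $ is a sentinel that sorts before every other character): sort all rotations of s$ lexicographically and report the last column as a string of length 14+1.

cedde$dddcbbedc

rank  rotation         last
    0  $ceebdddbdecddc  c
    1  bdddbdecddc$cee  e
    2  bdecddc$ceebddd  d
    3  c$ceebdddbdecdd  d
    4  cddc$ceebdddbde  e
    5  ceebdddbdecddc$  $
    6  dbdecddc$ceebdd  d
    7  dc$ceebdddbdecd  d
    8  ddbdecddc$ceebd  d
    9  ddc$ceebdddbdec  c
   10  dddbdecddc$ceeb  b
   11  decddc$ceebdddb  b
   12  ebdddbdecddc$ce  e
   13  ecddc$ceebdddbd  d
   14  eebdddbdecddc$c  c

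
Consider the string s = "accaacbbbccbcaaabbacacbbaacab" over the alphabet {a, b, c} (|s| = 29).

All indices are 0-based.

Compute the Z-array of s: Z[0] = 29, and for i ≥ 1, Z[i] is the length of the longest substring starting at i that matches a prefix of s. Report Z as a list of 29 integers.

Z[0]=29
i=1: outside box; Z[1]=0
i=2: outside box; Z[2]=0
i=3: outside box; Z[3]=1 extend→box=[3,4)
i=4: outside box; Z[4]=2 extend→box=[4,6)
i=5: min(r-i=1, Z[1]=0)=0; Z[5]=0
i=6: outside box; Z[6]=0
i=7: outside box; Z[7]=0
i=8: outside box; Z[8]=0
i=9: outside box; Z[9]=0
i=10: outside box; Z[10]=0
i=11: outside box; Z[11]=0
i=12: outside box; Z[12]=0
i=13: outside box; Z[13]=1 extend→box=[13,14)
i=14: outside box; Z[14]=1 extend→box=[14,15)
i=15: outside box; Z[15]=1 extend→box=[15,16)
i=16: outside box; Z[16]=0
i=17: outside box; Z[17]=0
i=18: outside box; Z[18]=2 extend→box=[18,20)
i=19: min(r-i=1, Z[1]=0)=0; Z[19]=0
i=20: outside box; Z[20]=2 extend→box=[20,22)
i=21: min(r-i=1, Z[1]=0)=0; Z[21]=0
i=22: outside box; Z[22]=0
i=23: outside box; Z[23]=0
i=24: outside box; Z[24]=1 extend→box=[24,25)
i=25: outside box; Z[25]=2 extend→box=[25,27)
i=26: min(r-i=1, Z[1]=0)=0; Z[26]=0
i=27: outside box; Z[27]=1 extend→box=[27,28)
i=28: outside box; Z[28]=0

[29, 0, 0, 1, 2, 0, 0, 0, 0, 0, 0, 0, 0, 1, 1, 1, 0, 0, 2, 0, 2, 0, 0, 0, 1, 2, 0, 1, 0]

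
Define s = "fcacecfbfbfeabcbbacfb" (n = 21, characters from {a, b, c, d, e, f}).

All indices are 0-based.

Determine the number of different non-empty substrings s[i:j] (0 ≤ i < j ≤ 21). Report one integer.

sorted suffixes:
  #0 SA[0]=12  'abcbbacfb'
  #1 SA[1]=2  'acecfbfbfeabcbbacfb'
  #2 SA[2]=17  'acfb'
  #3 SA[3]=20  'b'
  #4 SA[4]=16  'bacfb'
  #5 SA[5]=15  'bbacfb'
  #6 SA[6]=13  'bcbbacfb'
  #7 SA[7]=7  'bfbfeabcbbacfb'
  #8 SA[8]=9  'bfeabcbbacfb'
  #9 SA[9]=1  'cacecfbfbfeabcbbacfb'
  #10 SA[10]=14  'cbbacfb'
  #11 SA[11]=3  'cecfbfbfeabcbbacfb'
  #12 SA[12]=18  'cfb'
  #13 SA[13]=5  'cfbfbfeabcbbacfb'
  #14 SA[14]=11  'eabcbbacfb'
  #15 SA[15]=4  'ecfbfbfeabcbbacfb'
  #16 SA[16]=19  'fb'
  #17 SA[17]=6  'fbfbfeabcbbacfb'
  #18 SA[18]=8  'fbfeabcbbacfb'
  #19 SA[19]=0  'fcacecfbfbfeabcbbacfb'
  #20 SA[20]=10  'feabcbbacfb'

SA = [12, 2, 17, 20, 16, 15, 13, 7, 9, 1, 14, 3, 18, 5, 11, 4, 19, 6, 8, 0, 10]
rank  pair      lcp
   1  s[12:],s[2:]  1  'a'
   2  s[2:],s[17:]  2  'ac'
   3  s[17:],s[20:]  0  ''
   4  s[20:],s[16:]  1  'b'
   5  s[16:],s[15:]  1  'b'
   6  s[15:],s[13:]  1  'b'
   7  s[13:],s[7:]  1  'b'
   8  s[7:],s[9:]  2  'bf'
   9  s[9:],s[1:]  0  ''
  10  s[1:],s[14:]  1  'c'
  11  s[14:],s[3:]  1  'c'
  12  s[3:],s[18:]  1  'c'
  13  s[18:],s[5:]  3  'cfb'
  14  s[5:],s[11:]  0  ''
  15  s[11:],s[4:]  1  'e'
  16  s[4:],s[19:]  0  ''
  17  s[19:],s[6:]  2  'fb'
  18  s[6:],s[8:]  3  'fbf'
  19  s[8:],s[0:]  1  'f'
  20  s[0:],s[10:]  1  'f'

n(n+1)/2 = 21·22/2 = 231
Σ LCP = 0 + 1 + 2 + 0 + 1 + 1 + 1 + 1 + 2 + 0 + 1 + 1 + 1 + 3 + 0 + 1 + 0 + 2 + 3 + 1 + 1 = 23
distinct = 231 − 23 = 208

208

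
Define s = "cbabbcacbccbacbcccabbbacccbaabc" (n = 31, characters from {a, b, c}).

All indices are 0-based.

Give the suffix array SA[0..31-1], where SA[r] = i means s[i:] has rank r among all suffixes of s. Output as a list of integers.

[27, 18, 2, 28, 6, 12, 22, 26, 1, 11, 21, 20, 19, 3, 29, 4, 8, 14, 30, 17, 5, 25, 0, 10, 7, 13, 16, 24, 9, 15, 23]

sorted suffixes:
  #0 SA[0]=27  'aabc'
  #1 SA[1]=18  'abbbacccbaabc'
  #2 SA[2]=2  'abbcacbccbacbcccabbbacccbaabc'
  #3 SA[3]=28  'abc'
  #4 SA[4]=6  'acbccbacbcccabbbacccbaabc'
  #5 SA[5]=12  'acbcccabbbacccbaabc'
  #6 SA[6]=22  'acccbaabc'
  #7 SA[7]=26  'baabc'
  #8 SA[8]=1  'babbcacbccbacbcccabbbacccbaabc'
  #9 SA[9]=11  'bacbcccabbbacccbaabc'
  #10 SA[10]=21  'bacccbaabc'
  #11 SA[11]=20  'bbacccbaabc'
  #12 SA[12]=19  'bbbacccbaabc'
  #13 SA[13]=3  'bbcacbccbacbcccabbbacccbaabc'
  #14 SA[14]=29  'bc'
  #15 SA[15]=4  'bcacbccbacbcccabbbacccbaabc'
  #16 SA[16]=8  'bccbacbcccabbbacccbaabc'
  #17 SA[17]=14  'bcccabbbacccbaabc'
  #18 SA[18]=30  'c'
  #19 SA[19]=17  'cabbbacccbaabc'
  #20 SA[20]=5  'cacbccbacbcccabbbacccbaabc'
  #21 SA[21]=25  'cbaabc'
  #22 SA[22]=0  'cbabbcacbccbacbcccabbbacccbaabc'
  #23 SA[23]=10  'cbacbcccabbbacccbaabc'
  #24 SA[24]=7  'cbccbacbcccabbbacccbaabc'
  #25 SA[25]=13  'cbcccabbbacccbaabc'
  #26 SA[26]=16  'ccabbbacccbaabc'
  #27 SA[27]=24  'ccbaabc'
  #28 SA[28]=9  'ccbacbcccabbbacccbaabc'
  #29 SA[29]=15  'cccabbbacccbaabc'
  #30 SA[30]=23  'cccbaabc'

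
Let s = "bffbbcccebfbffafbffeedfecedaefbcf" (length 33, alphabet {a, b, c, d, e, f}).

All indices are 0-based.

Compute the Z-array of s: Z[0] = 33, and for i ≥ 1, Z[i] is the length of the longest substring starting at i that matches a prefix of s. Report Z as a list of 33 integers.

[33, 0, 0, 1, 1, 0, 0, 0, 0, 2, 0, 3, 0, 0, 0, 0, 3, 0, 0, 0, 0, 0, 0, 0, 0, 0, 0, 0, 0, 0, 1, 0, 0]

Z[0]=33
i=1: fresh scan; Z[1]=0
i=2: fresh scan; Z[2]=0
i=3: fresh scan; Z[3]=1 extend→box=[3,4)
i=4: fresh scan; Z[4]=1 extend→box=[4,5)
i=5: fresh scan; Z[5]=0
i=6: fresh scan; Z[6]=0
i=7: fresh scan; Z[7]=0
i=8: fresh scan; Z[8]=0
i=9: fresh scan; Z[9]=2 extend→box=[9,11)
i=10: min(r-i=1, Z[1]=0)=0; Z[10]=0
i=11: fresh scan; Z[11]=3 extend→box=[11,14)
i=12: min(r-i=2, Z[1]=0)=0; Z[12]=0
i=13: min(r-i=1, Z[2]=0)=0; Z[13]=0
i=14: fresh scan; Z[14]=0
i=15: fresh scan; Z[15]=0
i=16: fresh scan; Z[16]=3 extend→box=[16,19)
i=17: min(r-i=2, Z[1]=0)=0; Z[17]=0
i=18: min(r-i=1, Z[2]=0)=0; Z[18]=0
i=19: fresh scan; Z[19]=0
i=20: fresh scan; Z[20]=0
i=21: fresh scan; Z[21]=0
i=22: fresh scan; Z[22]=0
i=23: fresh scan; Z[23]=0
i=24: fresh scan; Z[24]=0
i=25: fresh scan; Z[25]=0
i=26: fresh scan; Z[26]=0
i=27: fresh scan; Z[27]=0
i=28: fresh scan; Z[28]=0
i=29: fresh scan; Z[29]=0
i=30: fresh scan; Z[30]=1 extend→box=[30,31)
i=31: fresh scan; Z[31]=0
i=32: fresh scan; Z[32]=0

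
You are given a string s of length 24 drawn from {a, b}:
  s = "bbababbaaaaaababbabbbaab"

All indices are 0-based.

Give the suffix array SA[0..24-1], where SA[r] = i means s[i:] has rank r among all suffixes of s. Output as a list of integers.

sorted suffixes:
  #0 SA[0]=7  'aaaaaababbabbbaab'
  #1 SA[1]=8  'aaaaababbabbbaab'
  #2 SA[2]=9  'aaaababbabbbaab'
  #3 SA[3]=10  'aaababbabbbaab'
  #4 SA[4]=21  'aab'
  #5 SA[5]=11  'aababbabbbaab'
  #6 SA[6]=22  'ab'
  #7 SA[7]=2  'ababbaaaaaababbabbbaab'
  #8 SA[8]=12  'ababbabbbaab'
  #9 SA[9]=4  'abbaaaaaababbabbbaab'
  #10 SA[10]=14  'abbabbbaab'
  #11 SA[11]=17  'abbbaab'
  #12 SA[12]=23  'b'
  #13 SA[13]=6  'baaaaaababbabbbaab'
  #14 SA[14]=20  'baab'
  #15 SA[15]=1  'bababbaaaaaababbabbbaab'
  #16 SA[16]=3  'babbaaaaaababbabbbaab'
  #17 SA[17]=13  'babbabbbaab'
  #18 SA[18]=16  'babbbaab'
  #19 SA[19]=5  'bbaaaaaababbabbbaab'
  #20 SA[20]=19  'bbaab'
  #21 SA[21]=0  'bbababbaaaaaababbabbbaab'
  #22 SA[22]=15  'bbabbbaab'
  #23 SA[23]=18  'bbbaab'

[7, 8, 9, 10, 21, 11, 22, 2, 12, 4, 14, 17, 23, 6, 20, 1, 3, 13, 16, 5, 19, 0, 15, 18]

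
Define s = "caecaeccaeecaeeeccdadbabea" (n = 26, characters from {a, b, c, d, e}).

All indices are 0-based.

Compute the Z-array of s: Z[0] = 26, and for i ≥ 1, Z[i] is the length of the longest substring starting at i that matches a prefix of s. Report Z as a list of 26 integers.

[26, 0, 0, 4, 0, 0, 1, 3, 0, 0, 0, 3, 0, 0, 0, 0, 1, 1, 0, 0, 0, 0, 0, 0, 0, 0]

Z[0]=26
i=1: fresh scan; Z[1]=0
i=2: fresh scan; Z[2]=0
i=3: fresh scan; Z[3]=4 scan→box=[3,7)
i=4: min(r-i=3, Z[1]=0)=0; Z[4]=0
i=5: min(r-i=2, Z[2]=0)=0; Z[5]=0
i=6: min(r-i=1, Z[3]=4)=1; Z[6]=1
i=7: fresh scan; Z[7]=3 scan→box=[7,10)
i=8: min(r-i=2, Z[1]=0)=0; Z[8]=0
i=9: min(r-i=1, Z[2]=0)=0; Z[9]=0
i=10: fresh scan; Z[10]=0
i=11: fresh scan; Z[11]=3 scan→box=[11,14)
i=12: min(r-i=2, Z[1]=0)=0; Z[12]=0
i=13: min(r-i=1, Z[2]=0)=0; Z[13]=0
i=14: fresh scan; Z[14]=0
i=15: fresh scan; Z[15]=0
i=16: fresh scan; Z[16]=1 scan→box=[16,17)
i=17: fresh scan; Z[17]=1 scan→box=[17,18)
i=18: fresh scan; Z[18]=0
i=19: fresh scan; Z[19]=0
i=20: fresh scan; Z[20]=0
i=21: fresh scan; Z[21]=0
i=22: fresh scan; Z[22]=0
i=23: fresh scan; Z[23]=0
i=24: fresh scan; Z[24]=0
i=25: fresh scan; Z[25]=0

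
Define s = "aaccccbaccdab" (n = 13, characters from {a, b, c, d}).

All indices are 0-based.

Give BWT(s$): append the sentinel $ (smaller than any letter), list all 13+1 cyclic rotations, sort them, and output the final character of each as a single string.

b$dabaccccaacc

rank  rotation        last
    0  $aaccccbaccdab  b
    1  aaccccbaccdab$  $
    2  ab$aaccccbaccd  d
    3  accccbaccdab$a  a
    4  accdab$aaccccb  b
    5  b$aaccccbaccda  a
    6  baccdab$aacccc  c
    7  cbaccdab$aaccc  c
    8  ccbaccdab$aacc  c
    9  cccbaccdab$aac  c
   10  ccccbaccdab$aa  a
   11  ccdab$aaccccba  a
   12  cdab$aaccccbac  c
   13  dab$aaccccbacc  c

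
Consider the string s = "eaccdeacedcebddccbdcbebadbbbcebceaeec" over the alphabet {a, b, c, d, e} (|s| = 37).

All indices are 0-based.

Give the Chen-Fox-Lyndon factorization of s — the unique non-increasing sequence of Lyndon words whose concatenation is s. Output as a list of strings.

emit factor 1: 'e' (i=0, period=1)
emit factor 2: 'accdeacedcebddccbdcbebadbbbcebceaeec' (i=1, period=36)

["e", "accdeacedcebddccbdcbebadbbbcebceaeec"]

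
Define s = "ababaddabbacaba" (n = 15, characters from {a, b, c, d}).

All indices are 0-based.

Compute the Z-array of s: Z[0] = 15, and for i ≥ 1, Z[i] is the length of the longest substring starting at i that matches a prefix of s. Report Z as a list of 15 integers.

Z[0]=15
i=1: i≥r, start 0; Z[1]=0
i=2: i≥r, start 0; Z[2]=3 scan→box=[2,5)
i=3: min(r-i=2, Z[1]=0)=0; Z[3]=0
i=4: min(r-i=1, Z[2]=3)=1; Z[4]=1
i=5: i≥r, start 0; Z[5]=0
i=6: i≥r, start 0; Z[6]=0
i=7: i≥r, start 0; Z[7]=2 scan→box=[7,9)
i=8: min(r-i=1, Z[1]=0)=0; Z[8]=0
i=9: i≥r, start 0; Z[9]=0
i=10: i≥r, start 0; Z[10]=1 scan→box=[10,11)
i=11: i≥r, start 0; Z[11]=0
i=12: i≥r, start 0; Z[12]=3 scan→box=[12,15)
i=13: min(r-i=2, Z[1]=0)=0; Z[13]=0
i=14: min(r-i=1, Z[2]=3)=1; Z[14]=1

[15, 0, 3, 0, 1, 0, 0, 2, 0, 0, 1, 0, 3, 0, 1]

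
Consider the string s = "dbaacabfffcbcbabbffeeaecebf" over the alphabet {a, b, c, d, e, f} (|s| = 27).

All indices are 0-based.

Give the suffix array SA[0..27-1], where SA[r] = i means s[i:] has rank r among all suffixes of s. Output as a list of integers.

[2, 14, 5, 3, 21, 1, 13, 15, 11, 25, 16, 6, 4, 12, 10, 23, 0, 20, 24, 22, 19, 26, 9, 18, 8, 17, 7]

rank→(start, suffix):
  0 → (2, 'aacabfffcbcbabbffeeaecebf')
  1 → (14, 'abbffeeaecebf')
  2 → (5, 'abfffcbcbabbffeeaecebf')
  3 → (3, 'acabfffcbcbabbffeeaecebf')
  4 → (21, 'aecebf')
  5 → (1, 'baacabfffcbcbabbffeeaecebf')
  6 → (13, 'babbffeeaecebf')
  7 → (15, 'bbffeeaecebf')
  8 → (11, 'bcbabbffeeaecebf')
  9 → (25, 'bf')
  10 → (16, 'bffeeaecebf')
  11 → (6, 'bfffcbcbabbffeeaecebf')
  12 → (4, 'cabfffcbcbabbffeeaecebf')
  13 → (12, 'cbabbffeeaecebf')
  14 → (10, 'cbcbabbffeeaecebf')
  15 → (23, 'cebf')
  16 → (0, 'dbaacabfffcbcbabbffeeaecebf')
  17 → (20, 'eaecebf')
  18 → (24, 'ebf')
  19 → (22, 'ecebf')
  20 → (19, 'eeaecebf')
  21 → (26, 'f')
  22 → (9, 'fcbcbabbffeeaecebf')
  23 → (18, 'feeaecebf')
  24 → (8, 'ffcbcbabbffeeaecebf')
  25 → (17, 'ffeeaecebf')
  26 → (7, 'fffcbcbabbffeeaecebf')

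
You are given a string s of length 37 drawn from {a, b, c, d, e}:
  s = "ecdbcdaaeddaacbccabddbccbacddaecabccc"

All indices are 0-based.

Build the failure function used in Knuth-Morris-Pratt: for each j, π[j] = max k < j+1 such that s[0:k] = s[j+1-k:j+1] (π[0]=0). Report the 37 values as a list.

[0, 0, 0, 0, 0, 0, 0, 0, 1, 0, 0, 0, 0, 0, 0, 0, 0, 0, 0, 0, 0, 0, 0, 0, 0, 0, 0, 0, 0, 0, 1, 2, 0, 0, 0, 0, 0]

π[0] = 0
j=1 s[j]='c': π[1]=0 (border '')
j=2 s[j]='d': π[2]=0 (border '')
j=3 s[j]='b': π[3]=0 (border '')
j=4 s[j]='c': π[4]=0 (border '')
j=5 s[j]='d': π[5]=0 (border '')
j=6 s[j]='a': π[6]=0 (border '')
j=7 s[j]='a': π[7]=0 (border '')
j=8 s[j]='e': π[8]=1 (border 'e')
j=9 s[j]='d': k: 1→0; π[9]=0 (border '')
j=10 s[j]='d': π[10]=0 (border '')
j=11 s[j]='a': π[11]=0 (border '')
j=12 s[j]='a': π[12]=0 (border '')
j=13 s[j]='c': π[13]=0 (border '')
j=14 s[j]='b': π[14]=0 (border '')
j=15 s[j]='c': π[15]=0 (border '')
j=16 s[j]='c': π[16]=0 (border '')
j=17 s[j]='a': π[17]=0 (border '')
j=18 s[j]='b': π[18]=0 (border '')
j=19 s[j]='d': π[19]=0 (border '')
j=20 s[j]='d': π[20]=0 (border '')
j=21 s[j]='b': π[21]=0 (border '')
j=22 s[j]='c': π[22]=0 (border '')
j=23 s[j]='c': π[23]=0 (border '')
j=24 s[j]='b': π[24]=0 (border '')
j=25 s[j]='a': π[25]=0 (border '')
j=26 s[j]='c': π[26]=0 (border '')
j=27 s[j]='d': π[27]=0 (border '')
j=28 s[j]='d': π[28]=0 (border '')
j=29 s[j]='a': π[29]=0 (border '')
j=30 s[j]='e': π[30]=1 (border 'e')
j=31 s[j]='c': π[31]=2 (border 'ec')
j=32 s[j]='a': k: 2→0; π[32]=0 (border '')
j=33 s[j]='b': π[33]=0 (border '')
j=34 s[j]='c': π[34]=0 (border '')
j=35 s[j]='c': π[35]=0 (border '')
j=36 s[j]='c': π[36]=0 (border '')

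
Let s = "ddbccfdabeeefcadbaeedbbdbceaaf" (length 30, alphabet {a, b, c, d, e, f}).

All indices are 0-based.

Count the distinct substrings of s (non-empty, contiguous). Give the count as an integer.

434

rank→(start, suffix):
  0 → (27, 'aaf')
  1 → (7, 'abeeefcadbaeedbbdbceaaf')
  2 → (14, 'adbaeedbbdbceaaf')
  3 → (17, 'aeedbbdbceaaf')
  4 → (28, 'af')
  5 → (16, 'baeedbbdbceaaf')
  6 → (21, 'bbdbceaaf')
  7 → (2, 'bccfdabeeefcadbaeedbbdbceaaf')
  8 → (24, 'bceaaf')
  9 → (22, 'bdbceaaf')
  10 → (8, 'beeefcadbaeedbbdbceaaf')
  11 → (13, 'cadbaeedbbdbceaaf')
  12 → (3, 'ccfdabeeefcadbaeedbbdbceaaf')
  13 → (25, 'ceaaf')
  14 → (4, 'cfdabeeefcadbaeedbbdbceaaf')
  15 → (6, 'dabeeefcadbaeedbbdbceaaf')
  16 → (15, 'dbaeedbbdbceaaf')
  17 → (20, 'dbbdbceaaf')
  18 → (1, 'dbccfdabeeefcadbaeedbbdbceaaf')
  19 → (23, 'dbceaaf')
  20 → (0, 'ddbccfdabeeefcadbaeedbbdbceaaf')
  21 → (26, 'eaaf')
  22 → (19, 'edbbdbceaaf')
  23 → (18, 'eedbbdbceaaf')
  24 → (9, 'eeefcadbaeedbbdbceaaf')
  25 → (10, 'eefcadbaeedbbdbceaaf')
  26 → (11, 'efcadbaeedbbdbceaaf')
  27 → (29, 'f')
  28 → (12, 'fcadbaeedbbdbceaaf')
  29 → (5, 'fdabeeefcadbaeedbbdbceaaf')

SA = [27, 7, 14, 17, 28, 16, 21, 2, 24, 22, 8, 13, 3, 25, 4, 6, 15, 20, 1, 23, 0, 26, 19, 18, 9, 10, 11, 29, 12, 5]
rank  pair      lcp
   1  s[27:],s[7:]  1  'a'
   2  s[7:],s[14:]  1  'a'
   3  s[14:],s[17:]  1  'a'
   4  s[17:],s[28:]  1  'a'
   5  s[28:],s[16:]  0  ''
   6  s[16:],s[21:]  1  'b'
   7  s[21:],s[2:]  1  'b'
   8  s[2:],s[24:]  2  'bc'
   9  s[24:],s[22:]  1  'b'
  10  s[22:],s[8:]  1  'b'
  11  s[8:],s[13:]  0  ''
  12  s[13:],s[3:]  1  'c'
  13  s[3:],s[25:]  1  'c'
  14  s[25:],s[4:]  1  'c'
  15  s[4:],s[6:]  0  ''
  16  s[6:],s[15:]  1  'd'
  17  s[15:],s[20:]  2  'db'
  18  s[20:],s[1:]  2  'db'
  19  s[1:],s[23:]  3  'dbc'
  20  s[23:],s[0:]  1  'd'
  21  s[0:],s[26:]  0  ''
  22  s[26:],s[19:]  1  'e'
  23  s[19:],s[18:]  1  'e'
  24  s[18:],s[9:]  2  'ee'
  25  s[9:],s[10:]  2  'ee'
  26  s[10:],s[11:]  1  'e'
  27  s[11:],s[29:]  0  ''
  28  s[29:],s[12:]  1  'f'
  29  s[12:],s[5:]  1  'f'

n(n+1)/2 = 30·31/2 = 465
Σ LCP = 0 + 1 + 1 + 1 + 1 + 0 + 1 + 1 + 2 + 1 + 1 + 0 + 1 + 1 + 1 + 0 + 1 + 2 + 2 + 3 + 1 + 0 + 1 + 1 + 2 + 2 + 1 + 0 + 1 + 1 = 31
distinct = 465 − 31 = 434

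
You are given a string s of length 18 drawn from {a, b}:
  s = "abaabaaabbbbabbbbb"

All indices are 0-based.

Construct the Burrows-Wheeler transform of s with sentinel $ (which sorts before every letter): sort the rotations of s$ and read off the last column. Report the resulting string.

rank  rotation             last
    0  $abaabaaabbbbabbbbb  b
    1  aaabbbbabbbbb$abaab  b
    2  aabaaabbbbabbbbb$ab  b
    3  aabbbbabbbbb$abaaba  a
    4  abaaabbbbabbbbb$aba  a
    5  abaabaaabbbbabbbbb$  $
    6  abbbbabbbbb$abaabaa  a
    7  abbbbb$abaabaaabbbb  b
    8  b$abaabaaabbbbabbbb  b
    9  baaabbbbabbbbb$abaa  a
   10  baabaaabbbbabbbbb$a  a
   11  babbbbb$abaabaaabbb  b
   12  bb$abaabaaabbbbabbb  b
   13  bbabbbbb$abaabaaabb  b
   14  bbb$abaabaaabbbbabb  b
   15  bbbabbbbb$abaabaaab  b
   16  bbbb$abaabaaabbbbab  b
   17  bbbbabbbbb$abaabaaa  a
   18  bbbbb$abaabaaabbbba  a

bbbaa$abbaabbbbbbaa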